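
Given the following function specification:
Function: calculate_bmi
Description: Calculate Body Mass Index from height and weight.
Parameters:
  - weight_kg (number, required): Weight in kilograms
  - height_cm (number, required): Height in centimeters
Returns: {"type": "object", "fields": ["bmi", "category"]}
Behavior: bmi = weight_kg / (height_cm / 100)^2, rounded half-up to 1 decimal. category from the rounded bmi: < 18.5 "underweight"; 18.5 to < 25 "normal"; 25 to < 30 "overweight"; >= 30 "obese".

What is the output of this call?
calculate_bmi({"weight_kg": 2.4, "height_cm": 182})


height_m = 182 / 100 = 1.82
bmi = 2.4 / 1.82^2 = 2.4 / 3.3124 = 0.72455 -> 0.7
0.7 < 18.5 -> underweight
Output:
{"bmi": 0.7, "category": "underweight"}


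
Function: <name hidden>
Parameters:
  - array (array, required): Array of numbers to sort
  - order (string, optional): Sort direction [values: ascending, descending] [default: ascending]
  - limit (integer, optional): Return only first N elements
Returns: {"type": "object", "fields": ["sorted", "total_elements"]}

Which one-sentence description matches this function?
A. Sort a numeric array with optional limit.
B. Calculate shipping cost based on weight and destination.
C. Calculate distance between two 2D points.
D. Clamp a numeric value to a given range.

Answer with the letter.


Parameters array, order, limit and return ["sorted", "total_elements"] fit: Sort a numeric array with optional limit.
A


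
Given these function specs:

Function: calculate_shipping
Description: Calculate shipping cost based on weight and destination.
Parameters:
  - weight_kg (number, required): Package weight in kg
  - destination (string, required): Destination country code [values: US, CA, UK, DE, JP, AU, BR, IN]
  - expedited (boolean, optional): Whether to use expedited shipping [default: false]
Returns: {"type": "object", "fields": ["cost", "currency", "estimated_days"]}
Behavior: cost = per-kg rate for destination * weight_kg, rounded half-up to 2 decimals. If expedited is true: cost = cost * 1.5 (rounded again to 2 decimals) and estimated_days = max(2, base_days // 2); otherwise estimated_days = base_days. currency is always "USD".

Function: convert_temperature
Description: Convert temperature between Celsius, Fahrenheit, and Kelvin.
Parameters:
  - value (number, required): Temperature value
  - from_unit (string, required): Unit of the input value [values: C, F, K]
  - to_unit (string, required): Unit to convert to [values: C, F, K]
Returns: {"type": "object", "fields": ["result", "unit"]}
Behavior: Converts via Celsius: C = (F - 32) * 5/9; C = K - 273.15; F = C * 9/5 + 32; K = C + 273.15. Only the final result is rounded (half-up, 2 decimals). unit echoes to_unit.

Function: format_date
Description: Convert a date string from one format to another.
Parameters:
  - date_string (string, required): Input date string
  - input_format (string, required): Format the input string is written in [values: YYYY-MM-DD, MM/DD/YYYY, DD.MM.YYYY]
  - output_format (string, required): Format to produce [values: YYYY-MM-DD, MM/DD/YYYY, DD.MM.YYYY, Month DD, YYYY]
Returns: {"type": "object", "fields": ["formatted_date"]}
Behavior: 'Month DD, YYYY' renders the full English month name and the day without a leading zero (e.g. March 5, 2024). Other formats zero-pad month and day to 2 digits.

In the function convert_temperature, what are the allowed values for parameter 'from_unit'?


The convert_temperature spec declares:
  - from_unit (string, required): Unit of the input value [values: C, F, K]
Allowed values:
C, F, K


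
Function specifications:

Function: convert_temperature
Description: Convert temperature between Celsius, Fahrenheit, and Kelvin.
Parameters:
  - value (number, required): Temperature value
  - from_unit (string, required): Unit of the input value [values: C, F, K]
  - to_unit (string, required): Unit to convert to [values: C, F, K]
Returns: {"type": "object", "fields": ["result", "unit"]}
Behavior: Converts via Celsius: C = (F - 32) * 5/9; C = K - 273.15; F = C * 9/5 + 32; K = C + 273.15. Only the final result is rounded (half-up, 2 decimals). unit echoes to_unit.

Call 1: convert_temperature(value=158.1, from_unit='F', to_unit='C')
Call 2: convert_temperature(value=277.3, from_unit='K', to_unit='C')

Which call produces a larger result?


Call 1:
  To C: (158.1 - 32) * 5/9 = 70.055556
  Target is C: 70.055556
  Round to 2 decimals: 70.06
  -> 70.06 C
Call 2:
  To C: 277.3 - 273.15 = 4.15
  Target is C: 4.15
  Round to 2 decimals: 4.15
  -> 4.15 C
Call 1 (70.06 C)


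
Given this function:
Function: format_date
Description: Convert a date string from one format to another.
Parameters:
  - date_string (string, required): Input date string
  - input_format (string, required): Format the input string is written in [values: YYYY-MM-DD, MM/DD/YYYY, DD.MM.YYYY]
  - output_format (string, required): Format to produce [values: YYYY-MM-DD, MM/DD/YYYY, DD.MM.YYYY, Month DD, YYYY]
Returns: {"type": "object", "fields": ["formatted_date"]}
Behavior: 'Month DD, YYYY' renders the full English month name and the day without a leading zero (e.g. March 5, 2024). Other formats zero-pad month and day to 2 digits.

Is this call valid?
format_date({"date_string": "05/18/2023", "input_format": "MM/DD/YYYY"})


Checking required parameters...
Missing required parameter: output_format
Invalid - missing required parameter 'output_format'


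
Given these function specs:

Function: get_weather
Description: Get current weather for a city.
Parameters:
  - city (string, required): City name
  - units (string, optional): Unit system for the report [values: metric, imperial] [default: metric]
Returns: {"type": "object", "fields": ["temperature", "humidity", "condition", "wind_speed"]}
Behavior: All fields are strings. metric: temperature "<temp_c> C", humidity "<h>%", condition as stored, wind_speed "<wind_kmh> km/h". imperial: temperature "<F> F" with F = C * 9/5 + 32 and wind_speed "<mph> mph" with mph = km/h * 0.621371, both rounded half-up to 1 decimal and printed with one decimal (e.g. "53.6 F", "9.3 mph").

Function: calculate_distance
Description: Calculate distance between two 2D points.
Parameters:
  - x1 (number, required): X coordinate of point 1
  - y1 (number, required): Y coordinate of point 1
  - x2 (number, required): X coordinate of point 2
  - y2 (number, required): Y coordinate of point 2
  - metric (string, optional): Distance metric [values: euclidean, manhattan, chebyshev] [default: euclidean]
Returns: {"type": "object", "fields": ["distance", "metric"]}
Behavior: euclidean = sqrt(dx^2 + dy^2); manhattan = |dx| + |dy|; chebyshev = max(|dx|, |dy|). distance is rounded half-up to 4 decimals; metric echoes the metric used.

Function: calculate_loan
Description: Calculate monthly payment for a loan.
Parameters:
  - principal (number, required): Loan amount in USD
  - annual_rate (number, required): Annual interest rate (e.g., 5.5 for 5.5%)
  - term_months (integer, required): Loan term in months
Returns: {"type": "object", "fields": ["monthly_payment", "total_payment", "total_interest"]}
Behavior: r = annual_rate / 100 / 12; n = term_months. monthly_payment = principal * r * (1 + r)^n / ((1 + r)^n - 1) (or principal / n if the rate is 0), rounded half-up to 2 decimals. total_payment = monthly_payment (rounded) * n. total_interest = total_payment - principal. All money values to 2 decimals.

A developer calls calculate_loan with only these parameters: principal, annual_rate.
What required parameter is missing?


Required parameters: principal, annual_rate, term_months
Provided: principal, annual_rate
Missing: term_months
term_months


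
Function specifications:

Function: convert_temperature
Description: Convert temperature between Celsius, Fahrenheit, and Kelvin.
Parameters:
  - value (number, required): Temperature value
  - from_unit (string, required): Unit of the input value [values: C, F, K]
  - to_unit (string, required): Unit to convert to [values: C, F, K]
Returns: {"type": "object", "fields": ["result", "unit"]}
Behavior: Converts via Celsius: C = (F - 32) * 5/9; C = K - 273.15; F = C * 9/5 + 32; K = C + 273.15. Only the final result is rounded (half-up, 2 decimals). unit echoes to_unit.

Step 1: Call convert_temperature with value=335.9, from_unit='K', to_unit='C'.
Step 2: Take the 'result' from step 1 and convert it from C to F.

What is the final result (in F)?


Step 1: convert_temperature(value=335.9, from_unit=K, to_unit=C)
  To C: 335.9 - 273.15 = 62.75
  Target is C: 62.75
  Round to 2 decimals: 62.75
  -> result = 62.75 C
Step 2: convert_temperature(value=62.75, from_unit=C, to_unit=F)
  Input already in C: 62.75
  To F: 62.75 * 9/5 + 32 = 144.95
  Round to 2 decimals: 144.95
  -> result = 144.95 F
144.95 F


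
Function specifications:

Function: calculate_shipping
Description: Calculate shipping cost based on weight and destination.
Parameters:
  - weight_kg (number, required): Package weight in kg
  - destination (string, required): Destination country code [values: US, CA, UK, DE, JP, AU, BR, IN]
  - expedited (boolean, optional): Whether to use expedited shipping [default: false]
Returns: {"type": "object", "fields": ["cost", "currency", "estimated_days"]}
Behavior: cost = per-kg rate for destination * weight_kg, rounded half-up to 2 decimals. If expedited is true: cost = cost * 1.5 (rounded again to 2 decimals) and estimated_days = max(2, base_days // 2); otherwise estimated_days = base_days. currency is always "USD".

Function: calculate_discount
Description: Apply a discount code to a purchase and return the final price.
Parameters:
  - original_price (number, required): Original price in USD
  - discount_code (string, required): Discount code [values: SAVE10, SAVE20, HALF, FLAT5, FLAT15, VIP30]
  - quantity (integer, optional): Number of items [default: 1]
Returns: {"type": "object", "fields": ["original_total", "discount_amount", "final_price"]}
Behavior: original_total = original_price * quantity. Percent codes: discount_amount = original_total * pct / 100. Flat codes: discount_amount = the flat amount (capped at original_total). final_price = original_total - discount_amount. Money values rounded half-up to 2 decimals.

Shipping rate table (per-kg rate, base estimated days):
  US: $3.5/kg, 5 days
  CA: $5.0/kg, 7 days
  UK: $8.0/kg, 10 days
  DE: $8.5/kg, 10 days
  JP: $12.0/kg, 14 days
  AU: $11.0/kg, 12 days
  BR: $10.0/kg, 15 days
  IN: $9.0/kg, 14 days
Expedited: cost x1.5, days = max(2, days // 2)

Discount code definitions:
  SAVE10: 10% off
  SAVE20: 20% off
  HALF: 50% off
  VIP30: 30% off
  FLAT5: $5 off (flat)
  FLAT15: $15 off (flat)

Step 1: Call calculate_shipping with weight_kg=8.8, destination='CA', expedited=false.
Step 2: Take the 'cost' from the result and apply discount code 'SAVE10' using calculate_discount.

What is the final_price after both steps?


Step 1: calculate_shipping(weight_kg=8.8, destination=CA, expedited=false)
  Rate for CA: $5.0/kg, base 7 days
  cost = 5.0 * 8.8 = 44 -> 44.00
  expedited not set/false: estimated_days = 7
  -> cost = 44.00 USD
Step 2: calculate_discount(original_price=44.0, discount_code=SAVE10, quantity=1)
  original_total = 44.0 * 1 = 44.00
  SAVE10 = 10% off: discount_amount = 44.00 * 10/100 = 4.4 -> 4.40
  final_price = 44.00 - 4.40 = 39.60
  -> final_price = 39.60
$39.60


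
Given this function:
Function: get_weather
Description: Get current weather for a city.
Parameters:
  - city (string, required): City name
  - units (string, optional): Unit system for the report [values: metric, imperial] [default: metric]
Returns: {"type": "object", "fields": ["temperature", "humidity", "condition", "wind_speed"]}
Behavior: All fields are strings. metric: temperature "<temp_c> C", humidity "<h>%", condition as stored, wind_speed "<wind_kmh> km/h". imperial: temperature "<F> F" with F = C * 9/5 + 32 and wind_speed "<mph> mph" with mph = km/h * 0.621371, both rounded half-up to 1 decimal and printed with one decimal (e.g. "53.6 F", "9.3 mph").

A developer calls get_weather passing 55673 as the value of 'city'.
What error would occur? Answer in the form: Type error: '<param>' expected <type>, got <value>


Spec: 'city' is declared as string; 55673 is an integer.
Type error: 'city' expected string, got 55673


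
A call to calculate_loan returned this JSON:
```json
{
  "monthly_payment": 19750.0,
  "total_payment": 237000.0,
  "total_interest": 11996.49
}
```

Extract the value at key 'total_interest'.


11996.49


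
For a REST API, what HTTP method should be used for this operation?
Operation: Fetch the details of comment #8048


GET = read, POST = create, PUT = update/replace, DELETE = remove
This operation is a read.
GET


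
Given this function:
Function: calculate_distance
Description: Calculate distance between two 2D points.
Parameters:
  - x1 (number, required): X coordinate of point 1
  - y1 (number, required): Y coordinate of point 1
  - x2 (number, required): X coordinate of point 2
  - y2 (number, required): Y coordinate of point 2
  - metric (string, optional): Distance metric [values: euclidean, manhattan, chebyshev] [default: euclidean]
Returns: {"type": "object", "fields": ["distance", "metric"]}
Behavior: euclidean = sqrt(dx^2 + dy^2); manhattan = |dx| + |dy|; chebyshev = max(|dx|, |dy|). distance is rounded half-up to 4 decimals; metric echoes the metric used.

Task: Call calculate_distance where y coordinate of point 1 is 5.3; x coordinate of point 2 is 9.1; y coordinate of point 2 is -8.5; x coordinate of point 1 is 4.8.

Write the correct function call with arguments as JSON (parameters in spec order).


Mapping each described value to its parameter name:
  'Y coordinate of point 1' -> y1 = 5.3
  'X coordinate of point 2' -> x2 = 9.1
  'Y coordinate of point 2' -> y2 = -8.5
  'X coordinate of point 1' -> x1 = 4.8
calculate_distance({"x1": 4.8, "y1": 5.3, "x2": 9.1, "y2": -8.5})


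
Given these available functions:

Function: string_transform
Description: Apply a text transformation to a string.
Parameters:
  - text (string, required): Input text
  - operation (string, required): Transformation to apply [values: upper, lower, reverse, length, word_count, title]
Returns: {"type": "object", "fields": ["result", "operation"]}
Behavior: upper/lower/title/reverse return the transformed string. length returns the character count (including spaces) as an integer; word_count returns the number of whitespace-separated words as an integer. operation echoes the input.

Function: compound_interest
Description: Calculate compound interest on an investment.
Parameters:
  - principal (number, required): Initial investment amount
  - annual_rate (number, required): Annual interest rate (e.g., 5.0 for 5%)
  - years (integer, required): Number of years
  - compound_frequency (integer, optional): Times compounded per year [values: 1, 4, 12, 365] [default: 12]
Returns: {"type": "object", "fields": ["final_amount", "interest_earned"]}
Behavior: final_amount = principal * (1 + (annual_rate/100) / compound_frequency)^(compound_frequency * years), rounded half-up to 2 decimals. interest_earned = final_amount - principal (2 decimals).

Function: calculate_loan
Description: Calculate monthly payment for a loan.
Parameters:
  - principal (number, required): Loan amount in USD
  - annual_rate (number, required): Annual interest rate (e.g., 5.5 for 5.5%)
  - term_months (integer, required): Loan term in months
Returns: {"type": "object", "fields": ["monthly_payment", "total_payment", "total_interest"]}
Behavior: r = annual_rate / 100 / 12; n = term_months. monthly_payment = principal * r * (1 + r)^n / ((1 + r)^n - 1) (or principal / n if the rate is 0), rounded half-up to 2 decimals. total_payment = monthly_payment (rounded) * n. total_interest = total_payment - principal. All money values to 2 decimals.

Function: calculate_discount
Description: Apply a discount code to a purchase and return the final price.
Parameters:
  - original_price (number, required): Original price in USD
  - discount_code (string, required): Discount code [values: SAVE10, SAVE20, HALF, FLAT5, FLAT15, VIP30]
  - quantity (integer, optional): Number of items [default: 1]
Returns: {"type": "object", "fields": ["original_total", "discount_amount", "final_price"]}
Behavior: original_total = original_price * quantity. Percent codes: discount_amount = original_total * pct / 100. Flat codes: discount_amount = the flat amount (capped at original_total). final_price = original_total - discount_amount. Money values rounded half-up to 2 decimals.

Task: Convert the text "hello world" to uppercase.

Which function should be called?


The task needs a function whose description is: Apply a text transformation to a string.
string_transform


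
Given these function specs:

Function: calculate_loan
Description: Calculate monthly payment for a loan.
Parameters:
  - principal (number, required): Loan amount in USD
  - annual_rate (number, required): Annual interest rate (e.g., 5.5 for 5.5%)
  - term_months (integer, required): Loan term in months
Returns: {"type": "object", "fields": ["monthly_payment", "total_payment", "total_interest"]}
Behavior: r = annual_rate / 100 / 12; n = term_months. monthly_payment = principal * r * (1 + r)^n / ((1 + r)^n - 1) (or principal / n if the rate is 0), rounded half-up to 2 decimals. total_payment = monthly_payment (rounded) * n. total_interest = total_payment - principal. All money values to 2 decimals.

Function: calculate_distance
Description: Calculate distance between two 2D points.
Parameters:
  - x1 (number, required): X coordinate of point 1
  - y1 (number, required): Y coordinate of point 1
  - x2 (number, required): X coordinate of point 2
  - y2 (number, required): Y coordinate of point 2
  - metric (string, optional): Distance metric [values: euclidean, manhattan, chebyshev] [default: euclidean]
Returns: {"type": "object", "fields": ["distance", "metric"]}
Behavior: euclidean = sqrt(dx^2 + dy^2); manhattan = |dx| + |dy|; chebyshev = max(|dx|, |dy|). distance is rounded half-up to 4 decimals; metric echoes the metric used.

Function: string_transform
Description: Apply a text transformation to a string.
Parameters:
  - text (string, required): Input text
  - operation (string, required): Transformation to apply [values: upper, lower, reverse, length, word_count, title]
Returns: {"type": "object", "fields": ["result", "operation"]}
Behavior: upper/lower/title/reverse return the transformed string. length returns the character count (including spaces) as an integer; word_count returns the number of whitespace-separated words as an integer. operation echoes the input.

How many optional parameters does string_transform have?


Parameters of string_transform: text (required), operation (required)
Optional count:
0


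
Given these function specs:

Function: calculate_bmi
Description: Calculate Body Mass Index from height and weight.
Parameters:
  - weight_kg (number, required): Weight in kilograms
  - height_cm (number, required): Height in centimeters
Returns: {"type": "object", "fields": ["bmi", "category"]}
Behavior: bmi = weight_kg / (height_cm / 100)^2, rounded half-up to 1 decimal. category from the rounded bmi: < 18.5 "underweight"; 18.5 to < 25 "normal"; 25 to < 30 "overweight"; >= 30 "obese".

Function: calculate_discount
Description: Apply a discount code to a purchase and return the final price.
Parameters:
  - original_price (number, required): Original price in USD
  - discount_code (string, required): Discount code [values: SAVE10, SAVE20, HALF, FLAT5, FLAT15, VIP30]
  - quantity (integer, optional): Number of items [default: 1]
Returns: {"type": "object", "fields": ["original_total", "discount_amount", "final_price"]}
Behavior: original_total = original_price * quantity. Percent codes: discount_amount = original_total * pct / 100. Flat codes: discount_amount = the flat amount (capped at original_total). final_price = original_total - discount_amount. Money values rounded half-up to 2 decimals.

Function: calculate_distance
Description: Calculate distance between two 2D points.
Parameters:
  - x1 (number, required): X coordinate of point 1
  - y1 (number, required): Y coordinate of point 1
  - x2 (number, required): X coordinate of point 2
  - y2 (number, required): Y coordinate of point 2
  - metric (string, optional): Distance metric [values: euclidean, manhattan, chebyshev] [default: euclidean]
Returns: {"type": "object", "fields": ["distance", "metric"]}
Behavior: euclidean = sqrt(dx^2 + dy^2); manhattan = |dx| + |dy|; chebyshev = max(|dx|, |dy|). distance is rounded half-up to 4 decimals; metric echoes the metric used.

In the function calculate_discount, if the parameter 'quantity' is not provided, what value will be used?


The calculate_discount spec declares:
  - quantity (integer, optional): Number of items [default: 1]
Default:
1


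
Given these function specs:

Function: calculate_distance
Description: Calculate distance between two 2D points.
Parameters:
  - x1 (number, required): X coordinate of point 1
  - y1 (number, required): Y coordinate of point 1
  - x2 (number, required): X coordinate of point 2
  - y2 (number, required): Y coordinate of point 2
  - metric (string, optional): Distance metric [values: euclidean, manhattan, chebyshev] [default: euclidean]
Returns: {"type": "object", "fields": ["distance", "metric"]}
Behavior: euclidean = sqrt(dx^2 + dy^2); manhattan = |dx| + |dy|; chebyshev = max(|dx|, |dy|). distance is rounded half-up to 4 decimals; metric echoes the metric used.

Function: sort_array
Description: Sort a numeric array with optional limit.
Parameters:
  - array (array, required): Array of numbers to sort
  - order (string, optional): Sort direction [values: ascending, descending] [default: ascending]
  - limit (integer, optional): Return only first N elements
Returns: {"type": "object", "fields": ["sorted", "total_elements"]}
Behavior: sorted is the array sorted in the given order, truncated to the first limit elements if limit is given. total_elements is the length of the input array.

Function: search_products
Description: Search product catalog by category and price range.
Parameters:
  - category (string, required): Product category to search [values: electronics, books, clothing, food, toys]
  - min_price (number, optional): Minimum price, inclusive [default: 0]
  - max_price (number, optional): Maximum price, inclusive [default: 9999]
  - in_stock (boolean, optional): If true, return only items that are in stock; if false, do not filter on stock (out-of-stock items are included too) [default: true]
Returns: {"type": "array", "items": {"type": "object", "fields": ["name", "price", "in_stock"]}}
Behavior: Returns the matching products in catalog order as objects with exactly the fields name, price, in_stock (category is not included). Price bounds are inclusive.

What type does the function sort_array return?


The sort_array spec declares Returns: {"type": "object", "fields": ["sorted", "total_elements"]}
Type:
object


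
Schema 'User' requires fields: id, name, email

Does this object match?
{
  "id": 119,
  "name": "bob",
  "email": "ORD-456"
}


Checking required fields... All present.
Valid - all required fields present


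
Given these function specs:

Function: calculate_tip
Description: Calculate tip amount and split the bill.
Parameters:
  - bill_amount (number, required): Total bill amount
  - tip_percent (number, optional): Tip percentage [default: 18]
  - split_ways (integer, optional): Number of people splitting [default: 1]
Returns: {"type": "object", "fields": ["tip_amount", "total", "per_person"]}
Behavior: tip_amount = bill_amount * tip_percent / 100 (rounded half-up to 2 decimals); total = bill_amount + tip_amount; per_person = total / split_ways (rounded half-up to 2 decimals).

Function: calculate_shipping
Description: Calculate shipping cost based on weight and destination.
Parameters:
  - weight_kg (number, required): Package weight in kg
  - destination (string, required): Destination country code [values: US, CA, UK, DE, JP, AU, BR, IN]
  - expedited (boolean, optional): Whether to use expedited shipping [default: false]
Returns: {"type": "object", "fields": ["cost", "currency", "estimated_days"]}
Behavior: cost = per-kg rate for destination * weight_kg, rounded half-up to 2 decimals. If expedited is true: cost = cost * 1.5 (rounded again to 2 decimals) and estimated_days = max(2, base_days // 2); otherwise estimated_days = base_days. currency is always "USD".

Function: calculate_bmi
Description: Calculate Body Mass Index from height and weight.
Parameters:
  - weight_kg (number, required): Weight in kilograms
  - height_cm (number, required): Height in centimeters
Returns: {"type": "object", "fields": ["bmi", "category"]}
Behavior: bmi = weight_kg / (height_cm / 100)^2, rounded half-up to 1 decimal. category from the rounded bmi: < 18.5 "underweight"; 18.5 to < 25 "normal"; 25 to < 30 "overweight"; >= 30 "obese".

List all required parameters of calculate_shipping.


Parameters of calculate_shipping and their required/optional flag:
  weight_kg: required
  destination: required
  expedited: optional
destination, weight_kg


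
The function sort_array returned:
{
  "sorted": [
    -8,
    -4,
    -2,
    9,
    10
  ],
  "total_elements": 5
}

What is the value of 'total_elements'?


5


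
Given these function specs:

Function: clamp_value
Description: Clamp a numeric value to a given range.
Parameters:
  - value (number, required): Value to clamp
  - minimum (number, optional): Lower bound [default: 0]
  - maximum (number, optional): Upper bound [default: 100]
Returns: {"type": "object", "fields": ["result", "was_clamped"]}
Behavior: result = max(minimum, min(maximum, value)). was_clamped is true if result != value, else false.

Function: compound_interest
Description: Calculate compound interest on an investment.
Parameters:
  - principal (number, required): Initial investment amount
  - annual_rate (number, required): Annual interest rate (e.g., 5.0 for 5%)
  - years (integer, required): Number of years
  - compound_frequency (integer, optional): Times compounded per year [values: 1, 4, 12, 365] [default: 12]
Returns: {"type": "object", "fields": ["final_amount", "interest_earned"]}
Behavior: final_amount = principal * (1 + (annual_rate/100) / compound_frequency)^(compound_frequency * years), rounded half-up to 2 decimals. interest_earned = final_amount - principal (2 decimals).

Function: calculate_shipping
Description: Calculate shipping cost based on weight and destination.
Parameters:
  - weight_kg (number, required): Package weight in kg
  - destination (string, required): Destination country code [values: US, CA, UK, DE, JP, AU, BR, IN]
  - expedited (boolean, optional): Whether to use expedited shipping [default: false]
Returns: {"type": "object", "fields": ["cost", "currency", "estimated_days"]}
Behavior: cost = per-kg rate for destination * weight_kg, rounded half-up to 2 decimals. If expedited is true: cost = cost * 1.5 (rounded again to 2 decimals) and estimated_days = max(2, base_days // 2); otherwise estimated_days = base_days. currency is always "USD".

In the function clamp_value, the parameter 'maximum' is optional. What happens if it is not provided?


The clamp_value spec declares:
  - maximum (number, optional): Upper bound [default: 100]
It defaults to 100


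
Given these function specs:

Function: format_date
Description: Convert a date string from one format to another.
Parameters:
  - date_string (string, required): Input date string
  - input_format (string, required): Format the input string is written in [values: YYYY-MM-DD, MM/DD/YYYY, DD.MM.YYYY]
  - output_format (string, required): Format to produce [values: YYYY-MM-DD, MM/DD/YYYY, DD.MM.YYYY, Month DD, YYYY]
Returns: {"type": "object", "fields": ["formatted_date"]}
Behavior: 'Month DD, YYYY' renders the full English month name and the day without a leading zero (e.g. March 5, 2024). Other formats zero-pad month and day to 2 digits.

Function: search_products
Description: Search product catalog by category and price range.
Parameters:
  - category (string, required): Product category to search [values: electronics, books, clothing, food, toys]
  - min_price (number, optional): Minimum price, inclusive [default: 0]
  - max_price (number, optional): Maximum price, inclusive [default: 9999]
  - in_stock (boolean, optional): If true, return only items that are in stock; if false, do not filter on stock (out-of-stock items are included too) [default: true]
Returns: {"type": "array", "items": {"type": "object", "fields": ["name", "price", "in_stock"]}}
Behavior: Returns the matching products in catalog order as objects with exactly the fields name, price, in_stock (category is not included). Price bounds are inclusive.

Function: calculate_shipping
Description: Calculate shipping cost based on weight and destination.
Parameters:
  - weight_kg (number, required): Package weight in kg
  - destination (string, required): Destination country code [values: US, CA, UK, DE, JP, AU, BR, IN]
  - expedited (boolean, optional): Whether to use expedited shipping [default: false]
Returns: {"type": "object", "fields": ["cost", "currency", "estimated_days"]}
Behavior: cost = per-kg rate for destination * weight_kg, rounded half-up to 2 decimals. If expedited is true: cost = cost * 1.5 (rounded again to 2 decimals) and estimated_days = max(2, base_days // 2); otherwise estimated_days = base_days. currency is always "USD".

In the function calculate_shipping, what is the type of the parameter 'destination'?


The calculate_shipping spec declares:
  - destination (string, required): Destination country code [values: US, CA, UK, DE, JP, AU, BR, IN]
Type:
string


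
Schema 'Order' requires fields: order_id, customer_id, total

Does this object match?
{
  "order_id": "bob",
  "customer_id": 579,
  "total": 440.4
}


Checking required fields... All present.
Valid - all required fields present


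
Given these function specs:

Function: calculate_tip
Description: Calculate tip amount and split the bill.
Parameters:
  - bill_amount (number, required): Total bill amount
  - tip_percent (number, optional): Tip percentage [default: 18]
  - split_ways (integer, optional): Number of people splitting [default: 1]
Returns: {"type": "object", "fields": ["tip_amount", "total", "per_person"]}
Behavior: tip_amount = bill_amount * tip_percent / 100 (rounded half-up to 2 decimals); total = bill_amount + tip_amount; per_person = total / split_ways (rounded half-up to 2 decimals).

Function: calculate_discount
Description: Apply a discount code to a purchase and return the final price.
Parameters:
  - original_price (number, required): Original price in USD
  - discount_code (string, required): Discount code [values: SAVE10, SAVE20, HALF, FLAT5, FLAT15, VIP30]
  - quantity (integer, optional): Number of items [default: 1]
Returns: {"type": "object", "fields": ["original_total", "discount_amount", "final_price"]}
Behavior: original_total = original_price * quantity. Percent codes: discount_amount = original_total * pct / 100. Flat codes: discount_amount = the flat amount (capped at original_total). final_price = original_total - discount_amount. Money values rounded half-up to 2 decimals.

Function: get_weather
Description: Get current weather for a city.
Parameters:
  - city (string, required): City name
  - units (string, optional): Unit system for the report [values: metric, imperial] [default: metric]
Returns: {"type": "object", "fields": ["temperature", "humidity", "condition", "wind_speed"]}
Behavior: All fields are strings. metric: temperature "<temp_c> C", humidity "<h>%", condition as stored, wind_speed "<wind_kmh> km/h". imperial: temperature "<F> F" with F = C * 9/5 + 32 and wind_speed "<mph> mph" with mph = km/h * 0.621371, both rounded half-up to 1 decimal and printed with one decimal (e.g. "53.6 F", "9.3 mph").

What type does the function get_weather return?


The get_weather spec declares Returns: {"type": "object", "fields": ["temperature", "humidity", "condition", "wind_speed"]}
Type:
object


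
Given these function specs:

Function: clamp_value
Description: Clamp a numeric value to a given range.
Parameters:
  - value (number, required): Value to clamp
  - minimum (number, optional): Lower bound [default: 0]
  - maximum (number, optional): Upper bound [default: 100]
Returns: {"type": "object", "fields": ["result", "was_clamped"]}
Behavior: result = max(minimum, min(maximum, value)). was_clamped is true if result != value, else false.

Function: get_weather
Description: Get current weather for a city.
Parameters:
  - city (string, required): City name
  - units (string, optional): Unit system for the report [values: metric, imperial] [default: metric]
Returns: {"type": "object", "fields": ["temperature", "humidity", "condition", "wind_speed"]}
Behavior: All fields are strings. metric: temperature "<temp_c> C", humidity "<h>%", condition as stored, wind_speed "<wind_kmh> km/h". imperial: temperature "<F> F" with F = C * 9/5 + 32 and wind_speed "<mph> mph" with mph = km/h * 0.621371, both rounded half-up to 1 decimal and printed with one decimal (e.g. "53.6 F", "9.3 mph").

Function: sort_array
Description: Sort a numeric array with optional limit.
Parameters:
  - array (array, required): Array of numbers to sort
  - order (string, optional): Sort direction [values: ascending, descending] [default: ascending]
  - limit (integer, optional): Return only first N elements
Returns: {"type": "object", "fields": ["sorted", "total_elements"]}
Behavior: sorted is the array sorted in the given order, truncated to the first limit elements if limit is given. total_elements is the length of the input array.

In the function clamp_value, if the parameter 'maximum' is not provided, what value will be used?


The clamp_value spec declares:
  - maximum (number, optional): Upper bound [default: 100]
Default:
100


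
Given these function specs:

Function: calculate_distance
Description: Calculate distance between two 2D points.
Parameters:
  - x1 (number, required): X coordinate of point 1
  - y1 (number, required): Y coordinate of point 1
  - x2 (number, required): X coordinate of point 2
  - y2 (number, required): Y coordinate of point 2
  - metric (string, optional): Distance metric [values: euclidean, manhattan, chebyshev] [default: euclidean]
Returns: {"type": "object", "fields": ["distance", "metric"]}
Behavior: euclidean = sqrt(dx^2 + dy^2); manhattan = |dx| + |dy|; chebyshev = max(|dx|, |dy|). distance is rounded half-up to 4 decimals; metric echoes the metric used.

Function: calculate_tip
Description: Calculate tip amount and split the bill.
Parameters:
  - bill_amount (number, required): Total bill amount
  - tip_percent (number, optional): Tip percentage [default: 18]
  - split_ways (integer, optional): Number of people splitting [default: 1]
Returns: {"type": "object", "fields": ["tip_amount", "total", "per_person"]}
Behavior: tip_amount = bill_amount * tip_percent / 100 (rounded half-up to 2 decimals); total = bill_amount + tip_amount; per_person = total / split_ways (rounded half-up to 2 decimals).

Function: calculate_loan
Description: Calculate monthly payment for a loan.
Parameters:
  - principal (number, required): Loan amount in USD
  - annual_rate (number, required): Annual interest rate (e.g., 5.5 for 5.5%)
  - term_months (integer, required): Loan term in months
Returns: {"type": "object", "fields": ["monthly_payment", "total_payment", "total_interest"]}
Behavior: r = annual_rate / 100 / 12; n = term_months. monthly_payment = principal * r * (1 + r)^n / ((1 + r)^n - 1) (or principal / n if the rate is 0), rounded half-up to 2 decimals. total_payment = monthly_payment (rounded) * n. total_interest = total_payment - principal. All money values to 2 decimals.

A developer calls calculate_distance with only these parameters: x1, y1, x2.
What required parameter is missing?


Required parameters: x1, y1, x2, y2
Provided: x1, y1, x2
Missing: y2
y2


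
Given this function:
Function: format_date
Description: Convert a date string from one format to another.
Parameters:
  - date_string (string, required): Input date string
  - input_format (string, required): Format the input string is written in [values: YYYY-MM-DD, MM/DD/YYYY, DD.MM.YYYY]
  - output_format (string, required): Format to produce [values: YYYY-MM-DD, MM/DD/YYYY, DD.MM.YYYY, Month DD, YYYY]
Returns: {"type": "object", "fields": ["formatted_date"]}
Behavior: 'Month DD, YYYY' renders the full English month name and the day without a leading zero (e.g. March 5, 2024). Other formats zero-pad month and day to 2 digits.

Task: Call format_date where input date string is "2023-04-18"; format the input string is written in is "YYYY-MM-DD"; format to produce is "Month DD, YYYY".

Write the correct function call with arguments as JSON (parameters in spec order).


Mapping each described value to its parameter name:
  'Input date string' -> date_string = "2023-04-18"
  'Format the input string is written in' -> input_format = "YYYY-MM-DD"
  'Format to produce' -> output_format = "Month DD, YYYY"
format_date({"date_string": "2023-04-18", "input_format": "YYYY-MM-DD", "output_format": "Month DD, YYYY"})


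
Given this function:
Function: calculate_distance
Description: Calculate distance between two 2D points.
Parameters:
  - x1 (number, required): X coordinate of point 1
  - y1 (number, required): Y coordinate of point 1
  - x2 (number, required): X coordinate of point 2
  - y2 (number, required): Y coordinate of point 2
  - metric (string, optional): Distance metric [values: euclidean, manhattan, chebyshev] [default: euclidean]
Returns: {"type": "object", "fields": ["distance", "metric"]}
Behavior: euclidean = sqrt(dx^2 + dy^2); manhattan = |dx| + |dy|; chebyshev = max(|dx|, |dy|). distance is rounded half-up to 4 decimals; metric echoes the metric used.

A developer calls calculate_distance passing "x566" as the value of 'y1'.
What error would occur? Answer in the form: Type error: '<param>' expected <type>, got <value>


Spec: 'y1' is declared as number; "x566" is a string.
Type error: 'y1' expected number, got "x566"


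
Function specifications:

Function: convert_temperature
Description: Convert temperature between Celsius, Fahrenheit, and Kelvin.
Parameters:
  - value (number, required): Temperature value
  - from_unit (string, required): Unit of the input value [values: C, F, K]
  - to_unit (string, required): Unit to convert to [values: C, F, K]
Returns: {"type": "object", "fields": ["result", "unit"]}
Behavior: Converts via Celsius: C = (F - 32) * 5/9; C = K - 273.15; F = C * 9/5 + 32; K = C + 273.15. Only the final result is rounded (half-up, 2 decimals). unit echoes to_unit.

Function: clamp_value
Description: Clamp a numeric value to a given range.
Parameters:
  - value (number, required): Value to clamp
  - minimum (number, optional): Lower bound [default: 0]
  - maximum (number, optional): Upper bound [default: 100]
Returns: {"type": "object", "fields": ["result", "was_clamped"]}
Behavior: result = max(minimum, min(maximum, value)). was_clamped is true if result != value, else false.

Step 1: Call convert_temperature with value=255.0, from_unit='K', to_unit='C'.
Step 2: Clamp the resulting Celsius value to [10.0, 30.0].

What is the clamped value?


Step 1: convert_temperature(value=255.0, from_unit=K, to_unit=C)
  To C: 255 - 273.15 = -18.15
  Target is C: -18.15
  Round to 2 decimals: -18.15
  -> result = -18.15 C
Step 2: clamp_value(value=-18.15, minimum=10.0, maximum=30.0)
  result = max(10.0, min(30.0, -18.15)) = max(10.0, -18.15) = 10.0
  was_clamped = (10.0 != -18.15) = true
  -> result = 10.0
10.0


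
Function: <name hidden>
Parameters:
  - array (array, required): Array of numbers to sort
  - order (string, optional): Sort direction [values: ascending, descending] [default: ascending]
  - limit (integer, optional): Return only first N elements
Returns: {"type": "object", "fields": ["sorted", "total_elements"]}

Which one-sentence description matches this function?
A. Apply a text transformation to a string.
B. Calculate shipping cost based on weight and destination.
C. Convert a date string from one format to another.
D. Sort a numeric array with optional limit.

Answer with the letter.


Parameters array, order, limit and return ["sorted", "total_elements"] fit: Sort a numeric array with optional limit.
D
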